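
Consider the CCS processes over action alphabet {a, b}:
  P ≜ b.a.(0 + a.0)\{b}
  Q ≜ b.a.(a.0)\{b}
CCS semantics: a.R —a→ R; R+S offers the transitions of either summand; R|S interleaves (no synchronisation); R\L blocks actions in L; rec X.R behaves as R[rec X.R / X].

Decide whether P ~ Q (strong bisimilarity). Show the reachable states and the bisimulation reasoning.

LTS(P): 4 reachable states
  s0 = b.a.(0 + a.0)\{b} has moves ··b··> s1
  s1 = a.(0 + a.0)\{b} has moves ··a··> s2
  s2 = (0 + a.0)\{b} has moves ··a··> s3
  s3 = 0\{b} has moves deadlocked
LTS(Q): 4 reachable states
  t0 = b.a.(a.0)\{b} has moves ··b··> t1
  t1 = a.(a.0)\{b} has moves ··a··> t2
  t2 = (a.0)\{b} has moves ··a··> t3
  t3 = 0\{b} has moves deadlocked
Partition-refinement fixed point:
  B0 = {s0, t0}
  B1 = {s1, t1}
  B2 = {s2, t2}
  B3 = {s3, t3}
s0 ∈ B0, t0 ∈ B0 → same block

YES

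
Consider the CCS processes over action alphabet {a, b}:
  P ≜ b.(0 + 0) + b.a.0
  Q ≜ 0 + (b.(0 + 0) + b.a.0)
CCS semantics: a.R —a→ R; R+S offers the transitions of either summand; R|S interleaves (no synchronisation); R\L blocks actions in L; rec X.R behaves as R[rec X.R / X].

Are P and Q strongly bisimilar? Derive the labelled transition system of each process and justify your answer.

Reachable graph of P (4 states):
  p0 = b.(0 + 0) + b.a.0 ⊢ —b→ p1, —b→ p2
  p1 = 0 + 0 ⊢ ·
  p2 = a.0 ⊢ —a→ p3
  p3 = 0 ⊢ ·
Reachable graph of Q (4 states):
  q0 = 0 + (b.(0 + 0) + b.a.0) ⊢ —b→ q1, —b→ q2
  q1 = 0 + 0 ⊢ ·
  q2 = a.0 ⊢ —a→ q3
  q3 = 0 ⊢ ·
Bisimilarity quotient blocks:
  B0 = {p0, q0}
  B1 = {p2, q2}
  B2 = {p1, p3, q1, q3}
p0 ∈ B0, q0 ∈ B0 → same block

P ~ Q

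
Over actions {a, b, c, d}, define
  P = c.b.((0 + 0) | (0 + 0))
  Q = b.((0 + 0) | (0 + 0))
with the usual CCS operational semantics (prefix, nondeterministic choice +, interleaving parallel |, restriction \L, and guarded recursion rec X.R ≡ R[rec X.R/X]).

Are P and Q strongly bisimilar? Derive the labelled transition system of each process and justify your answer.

LTS(P): 3 reachable states
  m0 = c.b.((0 + 0) | (0 + 0)) ⊢ ··c··> m1
  m1 = b.((0 + 0) | (0 + 0)) ⊢ ··b··> m2
  m2 = (0 + 0) | (0 + 0) ⊢ ∅
LTS(Q): 2 reachable states
  n0 = b.((0 + 0) | (0 + 0)) ⊢ ··b··> n1
  n1 = (0 + 0) | (0 + 0) ⊢ ∅
Coarsest stable partition (strong bisimilarity classes):
  B0 = {m0}
  B1 = {m1, n0}
  B2 = {m2, n1}
m0 ∈ B0, n0 ∈ B1 → different blocks

NO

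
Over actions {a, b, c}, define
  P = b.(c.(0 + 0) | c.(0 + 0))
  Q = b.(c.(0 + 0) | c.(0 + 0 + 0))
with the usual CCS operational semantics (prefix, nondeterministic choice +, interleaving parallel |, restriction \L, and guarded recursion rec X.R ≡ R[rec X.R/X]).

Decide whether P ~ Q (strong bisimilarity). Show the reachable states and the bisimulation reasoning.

LTS(P): 5 reachable states
  u0 = b.(c.(0 + 0) | c.(0 + 0)) :: ··b··> u1
  u1 = c.(0 + 0) | c.(0 + 0) :: ··c··> u2, ··c··> u3
  u2 = (0 + 0) | c.(0 + 0) :: ··c··> u4
  u3 = c.(0 + 0) | (0 + 0) :: ··c··> u4
  u4 = (0 + 0) | (0 + 0) :: (no moves)
LTS(Q): 5 reachable states
  v0 = b.(c.(0 + 0) | c.(0 + 0 + 0)) :: ··b··> v1
  v1 = c.(0 + 0) | c.(0 + 0 + 0) :: ··c··> v2, ··c··> v3
  v2 = (0 + 0) | c.(0 + 0 + 0) :: ··c··> v4
  v3 = c.(0 + 0) | (0 + 0 + 0) :: ··c··> v4
  v4 = (0 + 0) | (0 + 0 + 0) :: (no moves)
Bisimilarity quotient blocks:
  B0 = {u0, v0}
  B1 = {u1, v1}
  B2 = {u2, u3, v2, v3}
  B3 = {u4, v4}
u0 ∈ B0, v0 ∈ B0 → same block

P ~ Q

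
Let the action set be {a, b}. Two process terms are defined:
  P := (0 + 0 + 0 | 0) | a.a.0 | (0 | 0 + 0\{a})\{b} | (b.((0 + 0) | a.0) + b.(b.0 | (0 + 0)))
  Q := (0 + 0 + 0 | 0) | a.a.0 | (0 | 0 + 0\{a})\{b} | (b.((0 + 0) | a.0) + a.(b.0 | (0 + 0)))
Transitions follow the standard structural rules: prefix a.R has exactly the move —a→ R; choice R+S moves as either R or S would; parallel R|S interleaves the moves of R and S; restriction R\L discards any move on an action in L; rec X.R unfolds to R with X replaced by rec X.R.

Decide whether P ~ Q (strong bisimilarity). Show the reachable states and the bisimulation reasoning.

P's transition system — 15 states:
  u0 = (0 + 0 + 0 | 0) | a.a.0 | (0 | 0 + 0\{a})\{b} | (b.((0 + 0) | a.0) + b.(b.0 | (0 + 0))) | ··a··> u1, ··b··> u2, ··b··> u3
  u1 = (0 + 0 + 0 | 0) | a.0 | (0 | 0 + 0\{a})\{b} | (b.((0 + 0) | a.0) + b.(b.0 | (0 + 0))) | ··a··> u4, ··b··> u5, ··b··> u6
  u2 = (0 + 0 + 0 | 0) | a.a.0 | (0 | 0 + 0\{a})\{b} | ((0 + 0) | a.0) | ··a··> u5, ··a··> u7
  u3 = (0 + 0 + 0 | 0) | a.a.0 | (0 | 0 + 0\{a})\{b} | (b.0 | (0 + 0)) | ··a··> u6, ··b··> u8
  u4 = (0 + 0 + 0 | 0) | 0 | (0 | 0 + 0\{a})\{b} | (b.((0 + 0) | a.0) + b.(b.0 | (0 + 0))) | ··b··> u10, ··b··> u9
  u5 = (0 + 0 + 0 | 0) | a.0 | (0 | 0 + 0\{a})\{b} | ((0 + 0) | a.0) | ··a··> u11, ··a··> u9
  u6 = (0 + 0 + 0 | 0) | a.0 | (0 | 0 + 0\{a})\{b} | (b.0 | (0 + 0)) | ··a··> u10, ··b··> u12
  u7 = (0 + 0 + 0 | 0) | a.a.0 | (0 | 0 + 0\{a})\{b} | ((0 + 0) | 0) | ··a··> u11
  u8 = (0 + 0 + 0 | 0) | a.a.0 | (0 | 0 + 0\{a})\{b} | (0 | (0 + 0)) | ··a··> u12
  u9 = (0 + 0 + 0 | 0) | 0 | (0 | 0 + 0\{a})\{b} | ((0 + 0) | a.0) | ··a··> u13
  u10 = (0 + 0 + 0 | 0) | 0 | (0 | 0 + 0\{a})\{b} | (b.0 | (0 + 0)) | ··b··> u14
  u11 = (0 + 0 + 0 | 0) | a.0 | (0 | 0 + 0\{a})\{b} | ((0 + 0) | 0) | ··a··> u13
  u12 = (0 + 0 + 0 | 0) | a.0 | (0 | 0 + 0\{a})\{b} | (0 | (0 + 0)) | ··a··> u14
  u13 = (0 + 0 + 0 | 0) | 0 | (0 | 0 + 0\{a})\{b} | ((0 + 0) | 0) | stopped
  u14 = (0 + 0 + 0 | 0) | 0 | (0 | 0 + 0\{a})\{b} | (0 | (0 + 0)) | stopped
Q's transition system — 15 states:
  v0 = (0 + 0 + 0 | 0) | a.a.0 | (0 | 0 + 0\{a})\{b} | (b.((0 + 0) | a.0) + a.(b.0 | (0 + 0))) | ··a··> v1, ··a··> v2, ··b··> v3
  v1 = (0 + 0 + 0 | 0) | a.0 | (0 | 0 + 0\{a})\{b} | (b.((0 + 0) | a.0) + a.(b.0 | (0 + 0))) | ··a··> v4, ··a··> v5, ··b··> v6
  v2 = (0 + 0 + 0 | 0) | a.a.0 | (0 | 0 + 0\{a})\{b} | (b.0 | (0 + 0)) | ··a··> v5, ··b··> v7
  v3 = (0 + 0 + 0 | 0) | a.a.0 | (0 | 0 + 0\{a})\{b} | ((0 + 0) | a.0) | ··a··> v6, ··a··> v8
  v4 = (0 + 0 + 0 | 0) | 0 | (0 | 0 + 0\{a})\{b} | (b.((0 + 0) | a.0) + a.(b.0 | (0 + 0))) | ··a··> v9, ··b··> v10
  v5 = (0 + 0 + 0 | 0) | a.0 | (0 | 0 + 0\{a})\{b} | (b.0 | (0 + 0)) | ··a··> v9, ··b··> v11
  v6 = (0 + 0 + 0 | 0) | a.0 | (0 | 0 + 0\{a})\{b} | ((0 + 0) | a.0) | ··a··> v10, ··a··> v12
  v7 = (0 + 0 + 0 | 0) | a.a.0 | (0 | 0 + 0\{a})\{b} | (0 | (0 + 0)) | ··a··> v11
  v8 = (0 + 0 + 0 | 0) | a.a.0 | (0 | 0 + 0\{a})\{b} | ((0 + 0) | 0) | ··a··> v12
  v9 = (0 + 0 + 0 | 0) | 0 | (0 | 0 + 0\{a})\{b} | (b.0 | (0 + 0)) | ··b··> v13
  v10 = (0 + 0 + 0 | 0) | 0 | (0 | 0 + 0\{a})\{b} | ((0 + 0) | a.0) | ··a··> v14
  v11 = (0 + 0 + 0 | 0) | a.0 | (0 | 0 + 0\{a})\{b} | (0 | (0 + 0)) | ··a··> v13
  v12 = (0 + 0 + 0 | 0) | a.0 | (0 | 0 + 0\{a})\{b} | ((0 + 0) | 0) | ··a··> v14
  v13 = (0 + 0 + 0 | 0) | 0 | (0 | 0 + 0\{a})\{b} | (0 | (0 + 0)) | stopped
  v14 = (0 + 0 + 0 | 0) | 0 | (0 | 0 + 0\{a})\{b} | ((0 + 0) | 0) | stopped
Coarsest stable partition (strong bisimilarity classes):
  B0 = {u0}
  B1 = {u1}
  B2 = {u5, u7, u8, v6, v7, v8}
  B3 = {u11, u12, u9, v10, v11, v12}
  B4 = {u13, u14, v13, v14}
  B5 = {u4}
  B6 = {u10, v9}
  B7 = {u6, v4, v5}
  B8 = {u2, v3}
  B9 = {u3, v1, v2}
  B10 = {v0}
u0 ∈ B0, v0 ∈ B10 → different blocks

not bisimilar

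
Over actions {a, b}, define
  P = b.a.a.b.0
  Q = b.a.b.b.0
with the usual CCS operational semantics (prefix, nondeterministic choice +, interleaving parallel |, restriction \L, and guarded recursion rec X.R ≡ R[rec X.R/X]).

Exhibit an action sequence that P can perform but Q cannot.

P's transition system — 5 states:
  m0 = b.a.a.b.0 | -b-> m1
  m1 = a.a.b.0 | -a-> m2
  m2 = a.b.0 | -a-> m3
  m3 = b.0 | -b-> m4
  m4 = 0 | ∅
Q's transition system — 5 states:
  n0 = b.a.b.b.0 | -b-> n1
  n1 = a.b.b.0 | -a-> n2
  n2 = b.b.0 | -b-> n3
  n3 = b.0 | -b-> n4
  n4 = 0 | ∅
Executing baa from P (initial set {m0}):
  after b @ step 1: {m1}
  after a @ step 2: {m2}
  after a @ step 3: {m3}
  ✓ P
Executing baa from Q (initial set {n0}):
  after b @ step 1: {n1}
  after a @ step 2: {n2}
  after a @ step 3: ∅ (Q stuck)

baa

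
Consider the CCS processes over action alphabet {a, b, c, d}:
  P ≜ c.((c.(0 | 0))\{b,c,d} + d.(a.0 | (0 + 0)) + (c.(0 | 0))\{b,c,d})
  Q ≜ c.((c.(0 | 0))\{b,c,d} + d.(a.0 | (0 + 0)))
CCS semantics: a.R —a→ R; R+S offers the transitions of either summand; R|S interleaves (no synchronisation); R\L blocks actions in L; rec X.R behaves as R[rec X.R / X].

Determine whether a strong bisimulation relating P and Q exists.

P ~ Q

P's transition system — 4 states:
  m0 = c.((c.(0 | 0))\{b,c,d} + d.(a.0 | (0 + 0)) + (c.(0 | 0))\{b,c,d}) has moves --c--▸ m1
  m1 = (c.(0 | 0))\{b,c,d} + d.(a.0 | (0 + 0)) + (c.(0 | 0))\{b,c,d} has moves --d--▸ m2
  m2 = a.0 | (0 + 0) has moves --a--▸ m3
  m3 = 0 | (0 + 0) has moves stopped
Q's transition system — 4 states:
  n0 = c.((c.(0 | 0))\{b,c,d} + d.(a.0 | (0 + 0))) has moves --c--▸ n1
  n1 = (c.(0 | 0))\{b,c,d} + d.(a.0 | (0 + 0)) has moves --d--▸ n2
  n2 = a.0 | (0 + 0) has moves --a--▸ n3
  n3 = 0 | (0 + 0) has moves stopped
Bisimilarity quotient blocks:
  B0 = {m0, n0}
  B1 = {m1, n1}
  B2 = {m2, n2}
  B3 = {m3, n3}
m0 ∈ B0, n0 ∈ B0 → same block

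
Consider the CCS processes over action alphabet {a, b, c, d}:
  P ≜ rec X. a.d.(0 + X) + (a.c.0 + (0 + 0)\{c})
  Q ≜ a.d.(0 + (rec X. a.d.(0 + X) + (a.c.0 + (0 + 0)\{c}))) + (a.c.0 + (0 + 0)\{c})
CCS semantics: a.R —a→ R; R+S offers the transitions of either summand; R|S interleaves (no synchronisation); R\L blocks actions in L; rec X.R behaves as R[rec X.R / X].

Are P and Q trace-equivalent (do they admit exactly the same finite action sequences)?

LTS(P): 5 reachable states
  s0 = rec X. a.d.(0 + X) + (a.c.0 + (0 + 0)\{c}) ⊢ --a--▸ s1, --a--▸ s2
  s1 = c.0 ⊢ --c--▸ s3
  s2 = d.(0 + (rec X. a.d.(0 + X) + (a.c.0 + (0 + 0)\{c}))) ⊢ --d--▸ s4
  s3 = 0 ⊢ deadlocked
  s4 = 0 + (rec X. a.d.(0 + X) + (a.c.0 + (0 + 0)\{c})) ⊢ --a--▸ s1, --a--▸ s2
LTS(Q): 5 reachable states
  t0 = a.d.(0 + (rec X. a.d.(0 + X) + (a.c.0 + (0 + 0)\{c}))) + (a.c.0 + (0 + 0)\{c}) ⊢ --a--▸ t1, --a--▸ t2
  t1 = c.0 ⊢ --c--▸ t3
  t2 = d.(0 + (rec X. a.d.(0 + X) + (a.c.0 + (0 + 0)\{c}))) ⊢ --d--▸ t4
  t3 = 0 ⊢ deadlocked
  t4 = 0 + (rec X. a.d.(0 + X) + (a.c.0 + (0 + 0)\{c})) ⊢ --a--▸ t1, --a--▸ t2
Coarsest stable partition (strong bisimilarity classes):
  B0 = {s0, s4, t0, t4}
  B1 = {s2, t2}
  B2 = {s1, t1}
  B3 = {s3, t3}
s0 ∈ B0, t0 ∈ B0 → same block
Bisimilar ⇒ trace-equivalent.

traces(P) = traces(Q)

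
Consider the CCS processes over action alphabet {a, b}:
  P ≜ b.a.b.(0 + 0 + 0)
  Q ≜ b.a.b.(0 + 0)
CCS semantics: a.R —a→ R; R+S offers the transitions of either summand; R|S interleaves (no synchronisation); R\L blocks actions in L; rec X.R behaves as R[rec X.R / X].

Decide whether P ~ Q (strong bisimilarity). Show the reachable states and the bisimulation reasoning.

bisimilar

LTS(P): 4 reachable states
  p0 = b.a.b.(0 + 0 + 0) → =b=> p1
  p1 = a.b.(0 + 0 + 0) → =a=> p2
  p2 = b.(0 + 0 + 0) → =b=> p3
  p3 = 0 + 0 + 0 → deadlocked
LTS(Q): 4 reachable states
  q0 = b.a.b.(0 + 0) → =b=> q1
  q1 = a.b.(0 + 0) → =a=> q2
  q2 = b.(0 + 0) → =b=> q3
  q3 = 0 + 0 → deadlocked
Coarsest stable partition (strong bisimilarity classes):
  B0 = {p0, q0}
  B1 = {p1, q1}
  B2 = {p2, q2}
  B3 = {p3, q3}
p0 ∈ B0, q0 ∈ B0 → same block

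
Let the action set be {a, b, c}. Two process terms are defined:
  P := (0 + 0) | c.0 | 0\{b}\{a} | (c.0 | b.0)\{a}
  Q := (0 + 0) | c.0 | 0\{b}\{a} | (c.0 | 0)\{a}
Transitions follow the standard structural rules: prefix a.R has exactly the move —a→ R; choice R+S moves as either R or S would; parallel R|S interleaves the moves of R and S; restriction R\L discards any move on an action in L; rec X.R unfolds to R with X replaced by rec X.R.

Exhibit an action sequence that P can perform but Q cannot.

LTS(P): 8 reachable states
  p0 = (0 + 0) | c.0 | 0\{b}\{a} | (c.0 | b.0)\{a} → —b→ p1, —c→ p2, —c→ p3
  p1 = (0 + 0) | c.0 | 0\{b}\{a} | (c.0 | 0)\{a} → —c→ p4, —c→ p5
  p2 = (0 + 0) | 0 | 0\{b}\{a} | (c.0 | b.0)\{a} → —b→ p4, —c→ p6
  p3 = (0 + 0) | c.0 | 0\{b}\{a} | (0 | b.0)\{a} → —b→ p5, —c→ p6
  p4 = (0 + 0) | 0 | 0\{b}\{a} | (c.0 | 0)\{a} → —c→ p7
  p5 = (0 + 0) | c.0 | 0\{b}\{a} | (0 | 0)\{a} → —c→ p7
  p6 = (0 + 0) | 0 | 0\{b}\{a} | (0 | b.0)\{a} → —b→ p7
  p7 = (0 + 0) | 0 | 0\{b}\{a} | (0 | 0)\{a} → stopped
LTS(Q): 4 reachable states
  q0 = (0 + 0) | c.0 | 0\{b}\{a} | (c.0 | 0)\{a} → —c→ q1, —c→ q2
  q1 = (0 + 0) | 0 | 0\{b}\{a} | (c.0 | 0)\{a} → —c→ q3
  q2 = (0 + 0) | c.0 | 0\{b}\{a} | (0 | 0)\{a} → —c→ q3
  q3 = (0 + 0) | 0 | 0\{b}\{a} | (0 | 0)\{a} → stopped
Trace ⟨b⟩ through P, begin at {p0}:
  after b @ step 1: {p1}
  — P admits the full trace.
Trace ⟨b⟩ through Q, begin at {q0}:
  after b @ step 1: ∅ (Q stuck)

b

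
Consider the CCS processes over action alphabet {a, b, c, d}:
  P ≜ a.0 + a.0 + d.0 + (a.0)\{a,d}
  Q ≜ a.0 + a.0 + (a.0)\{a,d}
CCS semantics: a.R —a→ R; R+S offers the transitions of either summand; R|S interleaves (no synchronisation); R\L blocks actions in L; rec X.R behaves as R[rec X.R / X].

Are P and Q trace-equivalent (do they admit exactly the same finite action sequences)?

traces(P) ≠ traces(Q) — witness ⟨d⟩

P's transition system — 2 states:
  m0 = a.0 + a.0 + d.0 + (a.0)\{a,d} | ··a··> m1, ··d··> m1
  m1 = 0 | stopped
Q's transition system — 2 states:
  n0 = a.0 + a.0 + (a.0)\{a,d} | ··a··> n1
  n1 = 0 | stopped
Trace ⟨d⟩ through P, begin at {m0}:
  after d @ step 1: {m1}
  ✓ P
Trace ⟨d⟩ through Q, begin at {n0}:
  after d @ step 1: no successor for Q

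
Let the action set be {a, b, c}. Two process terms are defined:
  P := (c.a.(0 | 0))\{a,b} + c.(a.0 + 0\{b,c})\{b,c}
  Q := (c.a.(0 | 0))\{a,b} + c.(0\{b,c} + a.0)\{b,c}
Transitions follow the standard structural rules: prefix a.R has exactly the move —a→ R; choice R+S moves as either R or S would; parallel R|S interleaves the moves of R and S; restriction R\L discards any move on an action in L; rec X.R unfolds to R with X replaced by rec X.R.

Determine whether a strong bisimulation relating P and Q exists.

P ~ Q

P's transition system — 4 states:
  p0 = (c.a.(0 | 0))\{a,b} + c.(a.0 + 0\{b,c})\{b,c} has moves --c--▸ p1, --c--▸ p2
  p1 = (a.(0 | 0))\{a,b} has moves ∅
  p2 = (a.0 + 0\{b,c})\{b,c} has moves --a--▸ p3
  p3 = 0\{b,c} has moves ∅
Q's transition system — 4 states:
  q0 = (c.a.(0 | 0))\{a,b} + c.(0\{b,c} + a.0)\{b,c} has moves --c--▸ q1, --c--▸ q2
  q1 = (0\{b,c} + a.0)\{b,c} has moves --a--▸ q3
  q2 = (a.(0 | 0))\{a,b} has moves ∅
  q3 = 0\{b,c} has moves ∅
Coarsest stable partition (strong bisimilarity classes):
  B0 = {p0, q0}
  B1 = {p1, p3, q2, q3}
  B2 = {p2, q1}
p0 ∈ B0, q0 ∈ B0 → same block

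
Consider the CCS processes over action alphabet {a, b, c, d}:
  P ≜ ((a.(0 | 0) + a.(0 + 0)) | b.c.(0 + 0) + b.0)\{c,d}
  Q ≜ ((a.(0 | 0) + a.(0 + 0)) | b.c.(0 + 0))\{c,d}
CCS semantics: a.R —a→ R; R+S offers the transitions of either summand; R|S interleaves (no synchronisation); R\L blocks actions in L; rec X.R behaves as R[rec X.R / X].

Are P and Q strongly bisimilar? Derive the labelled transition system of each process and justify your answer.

P's transition system — 7 states:
  u0 = ((a.(0 | 0) + a.(0 + 0)) | b.c.(0 + 0) + b.0)\{c,d} | ··a··> u1, ··a··> u2, ··b··> u3, ··b··> u4
  u1 = ((0 + 0) | b.c.(0 + 0))\{c,d} | ··b··> u5
  u2 = (0 | 0 | b.c.(0 + 0))\{c,d} | ··b··> u6
  u3 = ((a.(0 | 0) + a.(0 + 0)) | c.(0 + 0))\{c,d} | ··a··> u5, ··a··> u6
  u4 = 0\{c,d} | deadlocked
  u5 = ((0 + 0) | c.(0 + 0))\{c,d} | deadlocked
  u6 = (0 | 0 | c.(0 + 0))\{c,d} | deadlocked
Q's transition system — 6 states:
  v0 = ((a.(0 | 0) + a.(0 + 0)) | b.c.(0 + 0))\{c,d} | ··a··> v1, ··a··> v2, ··b··> v3
  v1 = ((0 + 0) | b.c.(0 + 0))\{c,d} | ··b··> v4
  v2 = (0 | 0 | b.c.(0 + 0))\{c,d} | ··b··> v5
  v3 = ((a.(0 | 0) + a.(0 + 0)) | c.(0 + 0))\{c,d} | ··a··> v4, ··a··> v5
  v4 = ((0 + 0) | c.(0 + 0))\{c,d} | deadlocked
  v5 = (0 | 0 | c.(0 + 0))\{c,d} | deadlocked
Partition-refinement fixed point:
  B0 = {u0}
  B1 = {u3, v3}
  B2 = {u4, u5, u6, v4, v5}
  B3 = {u1, u2, v1, v2}
  B4 = {v0}
u0 ∈ B0, v0 ∈ B4 → different blocks

P ≁ Q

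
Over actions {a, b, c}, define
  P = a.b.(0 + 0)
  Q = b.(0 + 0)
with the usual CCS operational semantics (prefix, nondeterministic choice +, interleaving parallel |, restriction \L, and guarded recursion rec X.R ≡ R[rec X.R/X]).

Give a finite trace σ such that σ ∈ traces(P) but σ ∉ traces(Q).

Reachable graph of P (3 states):
  s0 = a.b.(0 + 0) ⊢ —a→ s1
  s1 = b.(0 + 0) ⊢ —b→ s2
  s2 = 0 + 0 ⊢ (no moves)
Reachable graph of Q (2 states):
  t0 = b.(0 + 0) ⊢ —b→ t1
  t1 = 0 + 0 ⊢ (no moves)
Trace ⟨a⟩ through P, begin at {s0}:
  after a @ step 1: {s1}
  P completes σ.
Trace ⟨a⟩ through Q, begin at {t0}:
  after a @ step 1: no successor for Q

a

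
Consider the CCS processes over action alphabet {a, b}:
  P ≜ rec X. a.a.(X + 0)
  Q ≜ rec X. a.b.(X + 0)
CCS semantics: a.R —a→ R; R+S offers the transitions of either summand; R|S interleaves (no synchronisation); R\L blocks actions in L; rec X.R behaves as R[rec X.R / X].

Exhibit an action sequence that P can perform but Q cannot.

Reachable graph of P (3 states):
  m0 = rec X. a.a.(X + 0) ⊢ =a=> m1
  m1 = a.((rec X. a.a.(X + 0)) + 0) ⊢ =a=> m2
  m2 = (rec X. a.a.(X + 0)) + 0 ⊢ =a=> m1
Reachable graph of Q (3 states):
  n0 = rec X. a.b.(X + 0) ⊢ =a=> n1
  n1 = b.((rec X. a.b.(X + 0)) + 0) ⊢ =b=> n2
  n2 = (rec X. a.b.(X + 0)) + 0 ⊢ =a=> n1
Trace ⟨aa⟩ through P, begin at {m0}:
  step 1 (a): {m1}
  step 2 (a): {m2}
  ✓ P
Trace ⟨aa⟩ through Q, begin at {n0}:
  step 1 (a): {n1}
  step 2 (a): no successor for Q

aa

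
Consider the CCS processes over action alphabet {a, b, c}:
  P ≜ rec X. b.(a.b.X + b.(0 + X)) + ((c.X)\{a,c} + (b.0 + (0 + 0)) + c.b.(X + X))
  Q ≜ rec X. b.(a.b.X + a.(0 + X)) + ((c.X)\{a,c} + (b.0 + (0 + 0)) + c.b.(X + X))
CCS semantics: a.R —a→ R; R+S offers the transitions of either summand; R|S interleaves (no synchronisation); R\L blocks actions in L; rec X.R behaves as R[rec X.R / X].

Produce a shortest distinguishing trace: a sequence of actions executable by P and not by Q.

P's transition system — 7 states:
  u0 = rec X. b.(a.b.X + b.(0 + X)) + ((c.X)\{a,c} + (b.0 + (0 + 0)) + c.b.(X + X)) | --b--▸ u1, --b--▸ u2, --c--▸ u3
  u1 = 0 | deadlocked
  u2 = a.b.(rec X. b.(a.b.X + b.(0 + X)) + ((c.X)\{a,c} + (b.0 + (0 + 0)) + c.b.(X + X))) + b.(0 + (rec X. b.(a.b.X + b.(0 + X)) + ((c.X)\{a,c} + (b.0 + (0 + 0)) + c.b.(X + X)))) | --a--▸ u4, --b--▸ u5
  u3 = b.((rec X. b.(a.b.X + b.(0 + X)) + ((c.X)\{a,c} + (b.0 + (0 + 0)) + c.b.(X + X))) + (rec X. b.(a.b.X + b.(0 + X)) + ((c.X)\{a,c} + (b.0 + (0 + 0)) + c.b.(X + X)))) | --b--▸ u6
  u4 = b.(rec X. b.(a.b.X + b.(0 + X)) + ((c.X)\{a,c} + (b.0 + (0 + 0)) + c.b.(X + X))) | --b--▸ u0
  u5 = 0 + (rec X. b.(a.b.X + b.(0 + X)) + ((c.X)\{a,c} + (b.0 + (0 + 0)) + c.b.(X + X))) | --b--▸ u1, --b--▸ u2, --c--▸ u3
  u6 = (rec X. b.(a.b.X + b.(0 + X)) + ((c.X)\{a,c} + (b.0 + (0 + 0)) + c.b.(X + X))) + (rec X. b.(a.b.X + b.(0 + X)) + ((c.X)\{a,c} + (b.0 + (0 + 0)) + c.b.(X + X))) | --b--▸ u1, --b--▸ u2, --c--▸ u3
Q's transition system — 7 states:
  v0 = rec X. b.(a.b.X + a.(0 + X)) + ((c.X)\{a,c} + (b.0 + (0 + 0)) + c.b.(X + X)) | --b--▸ v1, --b--▸ v2, --c--▸ v3
  v1 = 0 | deadlocked
  v2 = a.b.(rec X. b.(a.b.X + a.(0 + X)) + ((c.X)\{a,c} + (b.0 + (0 + 0)) + c.b.(X + X))) + a.(0 + (rec X. b.(a.b.X + a.(0 + X)) + ((c.X)\{a,c} + (b.0 + (0 + 0)) + c.b.(X + X)))) | --a--▸ v4, --a--▸ v5
  v3 = b.((rec X. b.(a.b.X + a.(0 + X)) + ((c.X)\{a,c} + (b.0 + (0 + 0)) + c.b.(X + X))) + (rec X. b.(a.b.X + a.(0 + X)) + ((c.X)\{a,c} + (b.0 + (0 + 0)) + c.b.(X + X)))) | --b--▸ v6
  v4 = 0 + (rec X. b.(a.b.X + a.(0 + X)) + ((c.X)\{a,c} + (b.0 + (0 + 0)) + c.b.(X + X))) | --b--▸ v1, --b--▸ v2, --c--▸ v3
  v5 = b.(rec X. b.(a.b.X + a.(0 + X)) + ((c.X)\{a,c} + (b.0 + (0 + 0)) + c.b.(X + X))) | --b--▸ v0
  v6 = (rec X. b.(a.b.X + a.(0 + X)) + ((c.X)\{a,c} + (b.0 + (0 + 0)) + c.b.(X + X))) + (rec X. b.(a.b.X + a.(0 + X)) + ((c.X)\{a,c} + (b.0 + (0 + 0)) + c.b.(X + X))) | --b--▸ v1, --b--▸ v2, --c--▸ v3
Run σ = ⟨bb⟩ on P: start {u0}
  step 1 (b): {u1, u2}
  step 2 (b): {u5}
  ✓ P
Run σ = ⟨bb⟩ on Q: start {v0}
  step 1 (b): {v1, v2}
  step 2 (b): ∅  — Q cannot continue

bb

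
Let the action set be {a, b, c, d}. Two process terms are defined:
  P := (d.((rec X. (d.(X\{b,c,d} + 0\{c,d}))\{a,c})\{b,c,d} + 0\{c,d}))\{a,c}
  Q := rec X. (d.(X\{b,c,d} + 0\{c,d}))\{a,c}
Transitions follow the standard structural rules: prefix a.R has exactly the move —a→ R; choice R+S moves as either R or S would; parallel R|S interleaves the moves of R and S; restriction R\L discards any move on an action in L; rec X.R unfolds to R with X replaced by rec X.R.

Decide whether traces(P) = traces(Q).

traces(P) = traces(Q)

LTS(P): 2 reachable states
  p0 = (d.((rec X. (d.(X\{b,c,d} + 0\{c,d}))\{a,c})\{b,c,d} + 0\{c,d}))\{a,c} ⊢ ··d··> p1
  p1 = ((rec X. (d.(X\{b,c,d} + 0\{c,d}))\{a,c})\{b,c,d} + 0\{c,d})\{a,c} ⊢ deadlocked
LTS(Q): 2 reachable states
  q0 = rec X. (d.(X\{b,c,d} + 0\{c,d}))\{a,c} ⊢ ··d··> q1
  q1 = ((rec X. (d.(X\{b,c,d} + 0\{c,d}))\{a,c})\{b,c,d} + 0\{c,d})\{a,c} ⊢ deadlocked
Bisimilarity quotient blocks:
  B0 = {p0, q0}
  B1 = {p1, q1}
p0 ∈ B0, q0 ∈ B0 → same block
Bisimilar ⇒ trace-equivalent.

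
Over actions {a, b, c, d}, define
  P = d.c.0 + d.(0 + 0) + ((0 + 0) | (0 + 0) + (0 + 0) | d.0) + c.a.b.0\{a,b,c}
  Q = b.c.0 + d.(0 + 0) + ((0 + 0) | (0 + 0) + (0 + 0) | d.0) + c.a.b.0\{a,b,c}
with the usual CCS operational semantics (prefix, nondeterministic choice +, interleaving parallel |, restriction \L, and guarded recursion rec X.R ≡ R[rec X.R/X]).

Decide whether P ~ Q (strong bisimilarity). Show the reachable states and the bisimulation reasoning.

not bisimilar

Reachable graph of P (8 states):
  m0 = d.c.0 + d.(0 + 0) + ((0 + 0) | (0 + 0) + (0 + 0) | d.0) + c.a.b.0\{a,b,c} has moves --c--▸ m1, --d--▸ m2, --d--▸ m3, --d--▸ m4
  m1 = a.b.0\{a,b,c} has moves --a--▸ m5
  m2 = (0 + 0) | 0 has moves ∅
  m3 = 0 + 0 has moves ∅
  m4 = c.0 has moves --c--▸ m6
  m5 = b.0\{a,b,c} has moves --b--▸ m7
  m6 = 0 has moves ∅
  m7 = 0\{a,b,c} has moves ∅
Reachable graph of Q (8 states):
  n0 = b.c.0 + d.(0 + 0) + ((0 + 0) | (0 + 0) + (0 + 0) | d.0) + c.a.b.0\{a,b,c} has moves --b--▸ n1, --c--▸ n2, --d--▸ n3, --d--▸ n4
  n1 = c.0 has moves --c--▸ n5
  n2 = a.b.0\{a,b,c} has moves --a--▸ n6
  n3 = (0 + 0) | 0 has moves ∅
  n4 = 0 + 0 has moves ∅
  n5 = 0 has moves ∅
  n6 = b.0\{a,b,c} has moves --b--▸ n7
  n7 = 0\{a,b,c} has moves ∅
Coarsest stable partition (strong bisimilarity classes):
  B0 = {m0}
  B1 = {m4, n1}
  B2 = {m2, m3, m6, m7, n3, n4, n5, n7}
  B3 = {m1, n2}
  B4 = {m5, n6}
  B5 = {n0}
m0 ∈ B0, n0 ∈ B5 → different blocks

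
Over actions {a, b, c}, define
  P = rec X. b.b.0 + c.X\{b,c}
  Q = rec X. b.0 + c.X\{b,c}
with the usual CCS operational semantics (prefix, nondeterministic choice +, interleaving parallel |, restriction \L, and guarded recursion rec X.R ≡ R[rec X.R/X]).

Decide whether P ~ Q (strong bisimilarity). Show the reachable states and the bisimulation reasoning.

P ≁ Q

LTS(P): 4 reachable states
  u0 = rec X. b.b.0 + c.X\{b,c} | —b→ u1, —c→ u2
  u1 = b.0 | —b→ u3
  u2 = (rec X. b.b.0 + c.X\{b,c})\{b,c} | stopped
  u3 = 0 | stopped
LTS(Q): 3 reachable states
  v0 = rec X. b.0 + c.X\{b,c} | —b→ v1, —c→ v2
  v1 = 0 | stopped
  v2 = (rec X. b.0 + c.X\{b,c})\{b,c} | stopped
Bisimilarity quotient blocks:
  B0 = {u0}
  B1 = {u2, u3, v1, v2}
  B2 = {u1}
  B3 = {v0}
u0 ∈ B0, v0 ∈ B3 → different blocks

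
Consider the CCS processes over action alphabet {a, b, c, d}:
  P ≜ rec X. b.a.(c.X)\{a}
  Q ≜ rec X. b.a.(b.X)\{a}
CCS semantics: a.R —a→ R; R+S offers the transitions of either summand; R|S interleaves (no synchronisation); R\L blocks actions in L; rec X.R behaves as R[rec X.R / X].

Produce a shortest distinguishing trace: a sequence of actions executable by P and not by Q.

P's transition system — 5 states:
  u0 = rec X. b.a.(c.X)\{a} :: ··b··> u1
  u1 = a.(c.(rec X. b.a.(c.X)\{a}))\{a} :: ··a··> u2
  u2 = (c.(rec X. b.a.(c.X)\{a}))\{a} :: ··c··> u3
  u3 = (rec X. b.a.(c.X)\{a})\{a} :: ··b··> u4
  u4 = (a.(c.(rec X. b.a.(c.X)\{a}))\{a})\{a} :: ·
Q's transition system — 5 states:
  v0 = rec X. b.a.(b.X)\{a} :: ··b··> v1
  v1 = a.(b.(rec X. b.a.(b.X)\{a}))\{a} :: ··a··> v2
  v2 = (b.(rec X. b.a.(b.X)\{a}))\{a} :: ··b··> v3
  v3 = (rec X. b.a.(b.X)\{a})\{a} :: ··b··> v4
  v4 = (a.(b.(rec X. b.a.(b.X)\{a}))\{a})\{a} :: ·
Executing bac from P (initial set {u0}):
  step 1 (b): {u1}
  step 2 (a): {u2}
  step 3 (c): {u3}
  P completes σ.
Executing bac from Q (initial set {v0}):
  step 1 (b): {v1}
  step 2 (a): {v2}
  step 3 (c): ∅ (Q stuck)

bac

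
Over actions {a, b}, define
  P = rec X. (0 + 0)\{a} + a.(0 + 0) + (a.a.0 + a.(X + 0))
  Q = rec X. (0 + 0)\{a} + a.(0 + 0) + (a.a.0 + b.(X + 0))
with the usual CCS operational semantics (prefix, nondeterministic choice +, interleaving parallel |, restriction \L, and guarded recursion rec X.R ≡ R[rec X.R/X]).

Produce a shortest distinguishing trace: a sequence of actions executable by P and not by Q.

P's transition system — 5 states:
  u0 = rec X. (0 + 0)\{a} + a.(0 + 0) + (a.a.0 + a.(X + 0)) has moves —a→ u1, —a→ u2, —a→ u3
  u1 = (rec X. (0 + 0)\{a} + a.(0 + 0) + (a.a.0 + a.(X + 0))) + 0 has moves —a→ u1, —a→ u2, —a→ u3
  u2 = 0 + 0 has moves ∅
  u3 = a.0 has moves —a→ u4
  u4 = 0 has moves ∅
Q's transition system — 5 states:
  v0 = rec X. (0 + 0)\{a} + a.(0 + 0) + (a.a.0 + b.(X + 0)) has moves —a→ v1, —a→ v2, —b→ v3
  v1 = 0 + 0 has moves ∅
  v2 = a.0 has moves —a→ v4
  v3 = (rec X. (0 + 0)\{a} + a.(0 + 0) + (a.a.0 + b.(X + 0))) + 0 has moves —a→ v1, —a→ v2, —b→ v3
  v4 = 0 has moves ∅
Executing aaa from P (initial set {u0}):
  step 1 (a): {u1, u2, u3}
  step 2 (a): {u1, u2, u3, u4}
  step 3 (a): {u1, u2, u3, u4}
  — P admits the full trace.
Executing aaa from Q (initial set {v0}):
  step 1 (a): {v1, v2}
  step 2 (a): {v4}
  step 3 (a): ∅ (Q stuck)

aaa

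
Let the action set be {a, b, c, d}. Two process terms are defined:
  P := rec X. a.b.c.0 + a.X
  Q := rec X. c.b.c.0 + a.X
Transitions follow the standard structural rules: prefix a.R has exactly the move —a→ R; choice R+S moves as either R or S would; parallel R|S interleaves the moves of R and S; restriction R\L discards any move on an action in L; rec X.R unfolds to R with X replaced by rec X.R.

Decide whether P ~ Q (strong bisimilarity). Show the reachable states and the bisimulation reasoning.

NO

LTS(P): 4 reachable states
  u0 = rec X. a.b.c.0 + a.X | =a=> u0, =a=> u1
  u1 = b.c.0 | =b=> u2
  u2 = c.0 | =c=> u3
  u3 = 0 | (no moves)
LTS(Q): 4 reachable states
  v0 = rec X. c.b.c.0 + a.X | =a=> v0, =c=> v1
  v1 = b.c.0 | =b=> v2
  v2 = c.0 | =c=> v3
  v3 = 0 | (no moves)
Bisimilarity quotient blocks:
  B0 = {u0}
  B1 = {u1, v1}
  B2 = {u2, v2}
  B3 = {u3, v3}
  B4 = {v0}
u0 ∈ B0, v0 ∈ B4 → different blocks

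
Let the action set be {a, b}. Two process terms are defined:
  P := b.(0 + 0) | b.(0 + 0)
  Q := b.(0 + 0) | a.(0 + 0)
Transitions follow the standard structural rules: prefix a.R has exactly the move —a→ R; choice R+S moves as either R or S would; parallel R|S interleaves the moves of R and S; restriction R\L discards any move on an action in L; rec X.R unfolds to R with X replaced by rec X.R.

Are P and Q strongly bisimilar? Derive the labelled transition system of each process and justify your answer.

LTS(P): 4 reachable states
  m0 = b.(0 + 0) | b.(0 + 0) :: -b-> m1, -b-> m2
  m1 = (0 + 0) | b.(0 + 0) :: -b-> m3
  m2 = b.(0 + 0) | (0 + 0) :: -b-> m3
  m3 = (0 + 0) | (0 + 0) :: ∅
LTS(Q): 4 reachable states
  n0 = b.(0 + 0) | a.(0 + 0) :: -a-> n1, -b-> n2
  n1 = b.(0 + 0) | (0 + 0) :: -b-> n3
  n2 = (0 + 0) | a.(0 + 0) :: -a-> n3
  n3 = (0 + 0) | (0 + 0) :: ∅
Partition-refinement fixed point:
  B0 = {m0}
  B1 = {m1, m2, n1}
  B2 = {m3, n3}
  B3 = {n0}
  B4 = {n2}
m0 ∈ B0, n0 ∈ B3 → different blocks

NO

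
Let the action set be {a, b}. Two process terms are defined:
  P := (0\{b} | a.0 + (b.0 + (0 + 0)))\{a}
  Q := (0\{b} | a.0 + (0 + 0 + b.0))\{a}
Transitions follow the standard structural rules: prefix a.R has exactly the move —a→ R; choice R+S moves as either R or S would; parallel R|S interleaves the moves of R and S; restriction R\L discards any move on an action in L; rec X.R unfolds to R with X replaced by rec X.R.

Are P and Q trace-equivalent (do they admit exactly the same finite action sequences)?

YES

Reachable graph of P (2 states):
  m0 = (0\{b} | a.0 + (b.0 + (0 + 0)))\{a} ⊢ ··b··> m1
  m1 = 0\{a} ⊢ ∅
Reachable graph of Q (2 states):
  n0 = (0\{b} | a.0 + (0 + 0 + b.0))\{a} ⊢ ··b··> n1
  n1 = 0\{a} ⊢ ∅
Partition-refinement fixed point:
  B0 = {m0, n0}
  B1 = {m1, n1}
m0 ∈ B0, n0 ∈ B0 → same block
Bisimilar ⇒ trace-equivalent.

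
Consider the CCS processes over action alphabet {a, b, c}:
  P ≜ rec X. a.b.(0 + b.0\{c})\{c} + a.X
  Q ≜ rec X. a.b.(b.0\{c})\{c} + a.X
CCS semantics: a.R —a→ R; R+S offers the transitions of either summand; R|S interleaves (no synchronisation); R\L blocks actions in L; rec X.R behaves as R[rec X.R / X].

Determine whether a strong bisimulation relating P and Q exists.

YES

Reachable graph of P (4 states):
  p0 = rec X. a.b.(0 + b.0\{c})\{c} + a.X ⊢ —a→ p0, —a→ p1
  p1 = b.(0 + b.0\{c})\{c} ⊢ —b→ p2
  p2 = (0 + b.0\{c})\{c} ⊢ —b→ p3
  p3 = 0\{c}\{c} ⊢ stopped
Reachable graph of Q (4 states):
  q0 = rec X. a.b.(b.0\{c})\{c} + a.X ⊢ —a→ q0, —a→ q1
  q1 = b.(b.0\{c})\{c} ⊢ —b→ q2
  q2 = (b.0\{c})\{c} ⊢ —b→ q3
  q3 = 0\{c}\{c} ⊢ stopped
Bisimilarity quotient blocks:
  B0 = {p0, q0}
  B1 = {p1, q1}
  B2 = {p2, q2}
  B3 = {p3, q3}
p0 ∈ B0, q0 ∈ B0 → same block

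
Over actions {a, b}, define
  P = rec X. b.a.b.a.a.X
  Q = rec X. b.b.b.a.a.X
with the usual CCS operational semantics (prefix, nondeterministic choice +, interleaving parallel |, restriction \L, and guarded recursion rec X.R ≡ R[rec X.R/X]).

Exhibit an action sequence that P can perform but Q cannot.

LTS(P): 5 reachable states
  p0 = rec X. b.a.b.a.a.X has moves —b→ p1
  p1 = a.b.a.a.(rec X. b.a.b.a.a.X) has moves —a→ p2
  p2 = b.a.a.(rec X. b.a.b.a.a.X) has moves —b→ p3
  p3 = a.a.(rec X. b.a.b.a.a.X) has moves —a→ p4
  p4 = a.(rec X. b.a.b.a.a.X) has moves —a→ p0
LTS(Q): 5 reachable states
  q0 = rec X. b.b.b.a.a.X has moves —b→ q1
  q1 = b.b.a.a.(rec X. b.b.b.a.a.X) has moves —b→ q2
  q2 = b.a.a.(rec X. b.b.b.a.a.X) has moves —b→ q3
  q3 = a.a.(rec X. b.b.b.a.a.X) has moves —a→ q4
  q4 = a.(rec X. b.b.b.a.a.X) has moves —a→ q0
Run σ = ⟨ba⟩ on P: start {p0}
  [1] b ⇒ {p1}
  [2] a ⇒ {p2}
  ✓ P
Run σ = ⟨ba⟩ on Q: start {q0}
  [1] b ⇒ {q1}
  [2] a ⇒ no successor for Q

ba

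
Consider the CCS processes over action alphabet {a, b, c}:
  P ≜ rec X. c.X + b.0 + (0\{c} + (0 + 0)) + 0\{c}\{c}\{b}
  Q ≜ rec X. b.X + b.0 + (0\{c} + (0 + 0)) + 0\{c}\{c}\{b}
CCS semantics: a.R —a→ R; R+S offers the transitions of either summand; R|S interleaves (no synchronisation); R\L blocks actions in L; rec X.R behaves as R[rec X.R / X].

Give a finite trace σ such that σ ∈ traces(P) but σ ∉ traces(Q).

LTS(P): 2 reachable states
  u0 = rec X. c.X + b.0 + (0\{c} + (0 + 0)) + 0\{c}\{c}\{b} has moves ··b··> u1, ··c··> u0
  u1 = 0 has moves stopped
LTS(Q): 2 reachable states
  v0 = rec X. b.X + b.0 + (0\{c} + (0 + 0)) + 0\{c}\{c}\{b} has moves ··b··> v0, ··b··> v1
  v1 = 0 has moves stopped
Executing c from P (initial set {u0}):
  step 1 (c): {u0}
  P completes σ.
Executing c from Q (initial set {v0}):
  step 1 (c): no successor for Q

c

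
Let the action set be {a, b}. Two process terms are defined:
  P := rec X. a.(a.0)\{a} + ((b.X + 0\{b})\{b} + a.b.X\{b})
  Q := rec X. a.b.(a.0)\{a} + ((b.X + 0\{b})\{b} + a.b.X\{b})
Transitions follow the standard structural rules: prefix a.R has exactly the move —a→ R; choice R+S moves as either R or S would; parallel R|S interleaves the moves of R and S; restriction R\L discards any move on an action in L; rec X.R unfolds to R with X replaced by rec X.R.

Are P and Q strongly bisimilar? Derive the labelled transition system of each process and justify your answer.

LTS(P): 6 reachable states
  s0 = rec X. a.(a.0)\{a} + ((b.X + 0\{b})\{b} + a.b.X\{b}) → --a--▸ s1, --a--▸ s2
  s1 = (a.0)\{a} → ·
  s2 = b.(rec X. a.(a.0)\{a} + ((b.X + 0\{b})\{b} + a.b.X\{b}))\{b} → --b--▸ s3
  s3 = (rec X. a.(a.0)\{a} + ((b.X + 0\{b})\{b} + a.b.X\{b}))\{b} → --a--▸ s4, --a--▸ s5
  s4 = (a.0)\{a}\{b} → ·
  s5 = (b.(rec X. a.(a.0)\{a} + ((b.X + 0\{b})\{b} + a.b.X\{b}))\{b})\{b} → ·
LTS(Q): 7 reachable states
  t0 = rec X. a.b.(a.0)\{a} + ((b.X + 0\{b})\{b} + a.b.X\{b}) → --a--▸ t1, --a--▸ t2
  t1 = b.(a.0)\{a} → --b--▸ t3
  t2 = b.(rec X. a.b.(a.0)\{a} + ((b.X + 0\{b})\{b} + a.b.X\{b}))\{b} → --b--▸ t4
  t3 = (a.0)\{a} → ·
  t4 = (rec X. a.b.(a.0)\{a} + ((b.X + 0\{b})\{b} + a.b.X\{b}))\{b} → --a--▸ t5, --a--▸ t6
  t5 = (b.(a.0)\{a})\{b} → ·
  t6 = (b.(rec X. a.b.(a.0)\{a} + ((b.X + 0\{b})\{b} + a.b.X\{b}))\{b})\{b} → ·
Bisimilarity quotient blocks:
  B0 = {s0}
  B1 = {s2, t2}
  B2 = {s3, t4}
  B3 = {s1, s4, s5, t3, t5, t6}
  B4 = {t0}
  B5 = {t1}
s0 ∈ B0, t0 ∈ B4 → different blocks

NO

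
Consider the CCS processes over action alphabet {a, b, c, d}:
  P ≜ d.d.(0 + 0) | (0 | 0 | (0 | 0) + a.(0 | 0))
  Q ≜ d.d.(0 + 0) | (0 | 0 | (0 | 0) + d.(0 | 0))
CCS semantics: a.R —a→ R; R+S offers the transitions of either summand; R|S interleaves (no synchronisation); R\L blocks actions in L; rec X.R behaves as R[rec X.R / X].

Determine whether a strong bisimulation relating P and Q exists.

P ≁ Q

Reachable graph of P (6 states):
  m0 = d.d.(0 + 0) | (0 | 0 | (0 | 0) + a.(0 | 0)) has moves -a-> m1, -d-> m2
  m1 = d.d.(0 + 0) | (0 | 0) has moves -d-> m3
  m2 = d.(0 + 0) | (0 | 0 | (0 | 0) + a.(0 | 0)) has moves -a-> m3, -d-> m4
  m3 = d.(0 + 0) | (0 | 0) has moves -d-> m5
  m4 = (0 + 0) | (0 | 0 | (0 | 0) + a.(0 | 0)) has moves -a-> m5
  m5 = (0 + 0) | (0 | 0) has moves ·
Reachable graph of Q (6 states):
  n0 = d.d.(0 + 0) | (0 | 0 | (0 | 0) + d.(0 | 0)) has moves -d-> n1, -d-> n2
  n1 = d.(0 + 0) | (0 | 0 | (0 | 0) + d.(0 | 0)) has moves -d-> n3, -d-> n4
  n2 = d.d.(0 + 0) | (0 | 0) has moves -d-> n4
  n3 = (0 + 0) | (0 | 0 | (0 | 0) + d.(0 | 0)) has moves -d-> n5
  n4 = d.(0 + 0) | (0 | 0) has moves -d-> n5
  n5 = (0 + 0) | (0 | 0) has moves ·
Coarsest stable partition (strong bisimilarity classes):
  B0 = {m0}
  B1 = {m2}
  B2 = {m3, n3, n4}
  B3 = {m5, n5}
  B4 = {m4}
  B5 = {m1, n1, n2}
  B6 = {n0}
m0 ∈ B0, n0 ∈ B6 → different blocks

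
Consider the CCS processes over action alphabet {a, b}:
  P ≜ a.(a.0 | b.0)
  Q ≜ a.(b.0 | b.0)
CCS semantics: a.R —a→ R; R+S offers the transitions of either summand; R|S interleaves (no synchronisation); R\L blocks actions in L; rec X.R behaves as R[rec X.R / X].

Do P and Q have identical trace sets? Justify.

traces(P) ≠ traces(Q) — witness ⟨aa⟩

LTS(P): 5 reachable states
  p0 = a.(a.0 | b.0) ⊢ —a→ p1
  p1 = a.0 | b.0 ⊢ —a→ p2, —b→ p3
  p2 = 0 | b.0 ⊢ —b→ p4
  p3 = a.0 | 0 ⊢ —a→ p4
  p4 = 0 | 0 ⊢ ·
LTS(Q): 5 reachable states
  q0 = a.(b.0 | b.0) ⊢ —a→ q1
  q1 = b.0 | b.0 ⊢ —b→ q2, —b→ q3
  q2 = 0 | b.0 ⊢ —b→ q4
  q3 = b.0 | 0 ⊢ —b→ q4
  q4 = 0 | 0 ⊢ ·
Trace ⟨aa⟩ through P, begin at {p0}:
  after a @ step 1: {p1}
  after a @ step 2: {p2}
  ✓ P
Trace ⟨aa⟩ through Q, begin at {q0}:
  after a @ step 1: {q1}
  after a @ step 2: ∅ (Q stuck)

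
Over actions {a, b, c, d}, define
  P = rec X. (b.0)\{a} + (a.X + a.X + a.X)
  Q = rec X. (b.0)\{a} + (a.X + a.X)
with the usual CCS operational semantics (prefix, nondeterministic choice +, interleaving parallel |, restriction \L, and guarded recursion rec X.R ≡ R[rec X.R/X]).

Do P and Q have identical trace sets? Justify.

LTS(P): 2 reachable states
  u0 = rec X. (b.0)\{a} + (a.X + a.X + a.X) ⊢ =a=> u0, =b=> u1
  u1 = 0\{a} ⊢ ·
LTS(Q): 2 reachable states
  v0 = rec X. (b.0)\{a} + (a.X + a.X) ⊢ =a=> v0, =b=> v1
  v1 = 0\{a} ⊢ ·
Partition-refinement fixed point:
  B0 = {u0, v0}
  B1 = {u1, v1}
u0 ∈ B0, v0 ∈ B0 → same block
Bisimilar ⇒ trace-equivalent.

trace-equivalent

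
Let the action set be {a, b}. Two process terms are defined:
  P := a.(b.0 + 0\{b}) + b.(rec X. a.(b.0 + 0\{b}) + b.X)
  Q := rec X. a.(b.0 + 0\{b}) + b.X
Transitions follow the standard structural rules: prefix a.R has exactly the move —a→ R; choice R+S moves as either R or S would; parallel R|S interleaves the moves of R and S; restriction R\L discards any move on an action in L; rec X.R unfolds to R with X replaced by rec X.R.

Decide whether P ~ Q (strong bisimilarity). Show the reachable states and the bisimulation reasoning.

YES

P's transition system — 4 states:
  m0 = a.(b.0 + 0\{b}) + b.(rec X. a.(b.0 + 0\{b}) + b.X) has moves =a=> m1, =b=> m2
  m1 = b.0 + 0\{b} has moves =b=> m3
  m2 = rec X. a.(b.0 + 0\{b}) + b.X has moves =a=> m1, =b=> m2
  m3 = 0 has moves ∅
Q's transition system — 3 states:
  n0 = rec X. a.(b.0 + 0\{b}) + b.X has moves =a=> n1, =b=> n0
  n1 = b.0 + 0\{b} has moves =b=> n2
  n2 = 0 has moves ∅
Coarsest stable partition (strong bisimilarity classes):
  B0 = {m0, m2, n0}
  B1 = {m1, n1}
  B2 = {m3, n2}
m0 ∈ B0, n0 ∈ B0 → same block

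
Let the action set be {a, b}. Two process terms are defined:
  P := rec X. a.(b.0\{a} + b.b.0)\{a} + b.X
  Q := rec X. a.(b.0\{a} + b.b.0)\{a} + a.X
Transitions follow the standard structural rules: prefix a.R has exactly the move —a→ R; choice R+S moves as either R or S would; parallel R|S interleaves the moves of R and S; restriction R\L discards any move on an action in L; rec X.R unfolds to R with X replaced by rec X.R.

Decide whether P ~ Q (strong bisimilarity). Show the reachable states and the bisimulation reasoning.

NO

Reachable graph of P (5 states):
  p0 = rec X. a.(b.0\{a} + b.b.0)\{a} + b.X :: ··a··> p1, ··b··> p0
  p1 = (b.0\{a} + b.b.0)\{a} :: ··b··> p2, ··b··> p3
  p2 = (b.0)\{a} :: ··b··> p4
  p3 = 0\{a}\{a} :: ·
  p4 = 0\{a} :: ·
Reachable graph of Q (5 states):
  q0 = rec X. a.(b.0\{a} + b.b.0)\{a} + a.X :: ··a··> q0, ··a··> q1
  q1 = (b.0\{a} + b.b.0)\{a} :: ··b··> q2, ··b··> q3
  q2 = (b.0)\{a} :: ··b··> q4
  q3 = 0\{a}\{a} :: ·
  q4 = 0\{a} :: ·
Bisimilarity quotient blocks:
  B0 = {p0}
  B1 = {p1, q1}
  B2 = {p2, q2}
  B3 = {p3, p4, q3, q4}
  B4 = {q0}
p0 ∈ B0, q0 ∈ B4 → different blocks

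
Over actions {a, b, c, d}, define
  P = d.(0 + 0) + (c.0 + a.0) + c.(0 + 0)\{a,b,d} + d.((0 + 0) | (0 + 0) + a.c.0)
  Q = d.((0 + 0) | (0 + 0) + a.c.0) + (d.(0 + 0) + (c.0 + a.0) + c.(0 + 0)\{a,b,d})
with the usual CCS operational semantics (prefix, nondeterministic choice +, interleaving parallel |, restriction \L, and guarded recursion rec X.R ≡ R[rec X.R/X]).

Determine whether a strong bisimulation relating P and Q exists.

P ~ Q

Reachable graph of P (6 states):
  m0 = d.(0 + 0) + (c.0 + a.0) + c.(0 + 0)\{a,b,d} + d.((0 + 0) | (0 + 0) + a.c.0) ⊢ =a=> m1, =c=> m1, =c=> m2, =d=> m3, =d=> m4
  m1 = 0 ⊢ ·
  m2 = (0 + 0)\{a,b,d} ⊢ ·
  m3 = (0 + 0) | (0 + 0) + a.c.0 ⊢ =a=> m5
  m4 = 0 + 0 ⊢ ·
  m5 = c.0 ⊢ =c=> m1
Reachable graph of Q (6 states):
  n0 = d.((0 + 0) | (0 + 0) + a.c.0) + (d.(0 + 0) + (c.0 + a.0) + c.(0 + 0)\{a,b,d}) ⊢ =a=> n1, =c=> n1, =c=> n2, =d=> n3, =d=> n4
  n1 = 0 ⊢ ·
  n2 = (0 + 0)\{a,b,d} ⊢ ·
  n3 = (0 + 0) | (0 + 0) + a.c.0 ⊢ =a=> n5
  n4 = 0 + 0 ⊢ ·
  n5 = c.0 ⊢ =c=> n1
Coarsest stable partition (strong bisimilarity classes):
  B0 = {m0, n0}
  B1 = {m1, m2, m4, n1, n2, n4}
  B2 = {m3, n3}
  B3 = {m5, n5}
m0 ∈ B0, n0 ∈ B0 → same block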